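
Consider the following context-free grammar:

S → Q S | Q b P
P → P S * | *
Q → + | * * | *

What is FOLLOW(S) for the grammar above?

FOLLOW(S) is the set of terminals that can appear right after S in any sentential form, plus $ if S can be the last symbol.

We compute FOLLOW(S) using the standard algorithm.
FOLLOW(S) starts with {$}.
FIRST(P) = {*}
FIRST(Q) = {*, +}
FIRST(S) = {*, +}
FOLLOW(P) = {$, *, +}
FOLLOW(Q) = {*, +, b}
FOLLOW(S) = {$, *}
Therefore, FOLLOW(S) = {$, *}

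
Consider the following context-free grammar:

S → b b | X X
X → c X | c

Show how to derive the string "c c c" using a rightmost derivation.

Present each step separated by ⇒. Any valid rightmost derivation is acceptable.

S ⇒ X X ⇒ X c X ⇒ X c c ⇒ c c c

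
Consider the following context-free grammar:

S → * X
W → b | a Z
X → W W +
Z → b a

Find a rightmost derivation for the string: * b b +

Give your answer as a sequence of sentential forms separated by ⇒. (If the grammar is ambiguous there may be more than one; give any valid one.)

S ⇒ * X ⇒ * W W + ⇒ * W b + ⇒ * b b +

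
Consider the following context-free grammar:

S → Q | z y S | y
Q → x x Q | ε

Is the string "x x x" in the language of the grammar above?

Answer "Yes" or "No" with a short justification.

No - no valid derivation exists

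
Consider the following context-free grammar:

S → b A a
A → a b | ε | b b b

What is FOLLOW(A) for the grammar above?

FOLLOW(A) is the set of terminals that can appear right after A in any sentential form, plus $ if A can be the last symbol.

We compute FOLLOW(A) using the standard algorithm.
FOLLOW(S) starts with {$}.
FIRST(A) = {a, b, ε}
FIRST(S) = {b}
FOLLOW(A) = {a}
FOLLOW(S) = {$}
Therefore, FOLLOW(A) = {a}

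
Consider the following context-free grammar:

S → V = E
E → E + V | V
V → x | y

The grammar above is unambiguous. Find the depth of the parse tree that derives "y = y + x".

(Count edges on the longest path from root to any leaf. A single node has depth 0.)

4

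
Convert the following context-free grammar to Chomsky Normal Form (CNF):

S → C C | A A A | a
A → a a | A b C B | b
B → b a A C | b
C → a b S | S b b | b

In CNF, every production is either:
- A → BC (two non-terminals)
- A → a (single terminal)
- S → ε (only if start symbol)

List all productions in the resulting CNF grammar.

S → a; TA → a; TB → b; A → b; B → b; C → b; S → C C; S → A X0; X0 → A A; A → TA TA; A → A X1; X1 → TB X2; X2 → C B; B → TB X3; X3 → TA X4; X4 → A C; C → TA X5; X5 → TB S; C → S X6; X6 → TB TB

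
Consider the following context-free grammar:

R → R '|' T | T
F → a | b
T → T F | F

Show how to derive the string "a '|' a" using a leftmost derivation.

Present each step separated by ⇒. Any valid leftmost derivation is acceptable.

R ⇒ R '|' T ⇒ T '|' T ⇒ F '|' T ⇒ a '|' T ⇒ a '|' F ⇒ a '|' a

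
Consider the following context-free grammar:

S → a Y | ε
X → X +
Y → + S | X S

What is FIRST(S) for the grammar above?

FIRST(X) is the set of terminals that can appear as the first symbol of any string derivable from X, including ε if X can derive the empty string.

We compute FIRST(S) using the standard algorithm.
FIRST(S) = {a, ε}
FIRST(X) = {}
FIRST(Y) = {+}
Therefore, FIRST(S) = {a, ε}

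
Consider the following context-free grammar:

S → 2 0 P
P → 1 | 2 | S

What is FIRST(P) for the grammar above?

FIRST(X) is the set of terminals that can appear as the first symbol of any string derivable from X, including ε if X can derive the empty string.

We compute FIRST(P) using the standard algorithm.
FIRST(P) = {1, 2}
FIRST(S) = {2}
Therefore, FIRST(P) = {1, 2}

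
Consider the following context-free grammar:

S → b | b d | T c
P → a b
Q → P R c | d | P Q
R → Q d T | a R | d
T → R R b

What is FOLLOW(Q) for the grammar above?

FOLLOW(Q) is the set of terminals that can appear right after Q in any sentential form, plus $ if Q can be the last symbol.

We compute FOLLOW(Q) using the standard algorithm.
FOLLOW(S) starts with {$}.
FIRST(P) = {a}
FIRST(Q) = {a, d}
FIRST(R) = {a, d}
FIRST(S) = {a, b, d}
FIRST(T) = {a, d}
FOLLOW(P) = {a, d}
FOLLOW(Q) = {d}
FOLLOW(R) = {a, b, c, d}
FOLLOW(S) = {$}
FOLLOW(T) = {a, b, c, d}
Therefore, FOLLOW(Q) = {d}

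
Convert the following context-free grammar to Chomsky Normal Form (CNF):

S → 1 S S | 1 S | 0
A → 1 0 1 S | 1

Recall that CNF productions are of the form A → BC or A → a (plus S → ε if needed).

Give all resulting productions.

T1 → 1; S → 0; T0 → 0; A → 1; S → T1 X0; X0 → S S; S → T1 S; A → T1 X1; X1 → T0 X2; X2 → T1 S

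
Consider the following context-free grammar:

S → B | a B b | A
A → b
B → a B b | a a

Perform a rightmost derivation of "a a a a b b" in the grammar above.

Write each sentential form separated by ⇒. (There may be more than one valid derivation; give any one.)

S ⇒ a B b ⇒ a a B b b ⇒ a a a a b b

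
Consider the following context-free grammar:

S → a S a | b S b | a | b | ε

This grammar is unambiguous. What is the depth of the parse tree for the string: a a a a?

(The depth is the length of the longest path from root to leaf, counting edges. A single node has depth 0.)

3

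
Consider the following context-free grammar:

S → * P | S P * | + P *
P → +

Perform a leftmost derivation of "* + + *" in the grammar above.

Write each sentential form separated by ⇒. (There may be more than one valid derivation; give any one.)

S ⇒ S P * ⇒ * P P * ⇒ * + P * ⇒ * + + *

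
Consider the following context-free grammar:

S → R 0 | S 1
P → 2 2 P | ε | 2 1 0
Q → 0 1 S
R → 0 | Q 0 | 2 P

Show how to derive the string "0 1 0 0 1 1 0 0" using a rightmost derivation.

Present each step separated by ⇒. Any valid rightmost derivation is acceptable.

S ⇒ R 0 ⇒ Q 0 0 ⇒ 0 1 S 0 0 ⇒ 0 1 S 1 0 0 ⇒ 0 1 S 1 1 0 0 ⇒ 0 1 R 0 1 1 0 0 ⇒ 0 1 0 0 1 1 0 0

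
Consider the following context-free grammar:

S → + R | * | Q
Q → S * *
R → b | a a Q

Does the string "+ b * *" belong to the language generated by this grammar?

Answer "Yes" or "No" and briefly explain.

Yes - a valid derivation exists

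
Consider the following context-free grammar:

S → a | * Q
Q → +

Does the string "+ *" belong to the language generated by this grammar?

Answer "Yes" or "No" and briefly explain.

No - no valid derivation exists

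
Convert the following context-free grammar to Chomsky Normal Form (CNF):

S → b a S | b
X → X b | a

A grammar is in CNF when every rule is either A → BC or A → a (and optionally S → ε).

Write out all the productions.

TB → b; TA → a; S → b; X → a; S → TB X0; X0 → TA S; X → X TB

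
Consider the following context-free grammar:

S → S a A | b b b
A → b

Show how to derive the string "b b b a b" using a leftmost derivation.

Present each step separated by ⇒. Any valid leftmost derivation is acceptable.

S ⇒ S a A ⇒ b b b a A ⇒ b b b a b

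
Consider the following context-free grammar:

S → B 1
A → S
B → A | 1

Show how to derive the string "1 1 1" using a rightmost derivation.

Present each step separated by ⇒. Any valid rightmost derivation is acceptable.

S ⇒ B 1 ⇒ A 1 ⇒ S 1 ⇒ B 1 1 ⇒ 1 1 1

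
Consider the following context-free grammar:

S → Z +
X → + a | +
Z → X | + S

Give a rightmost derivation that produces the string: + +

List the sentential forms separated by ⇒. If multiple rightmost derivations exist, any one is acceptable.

S ⇒ Z + ⇒ X + ⇒ + +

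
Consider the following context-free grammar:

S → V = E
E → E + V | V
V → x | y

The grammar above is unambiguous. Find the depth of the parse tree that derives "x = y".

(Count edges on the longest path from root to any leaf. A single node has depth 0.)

3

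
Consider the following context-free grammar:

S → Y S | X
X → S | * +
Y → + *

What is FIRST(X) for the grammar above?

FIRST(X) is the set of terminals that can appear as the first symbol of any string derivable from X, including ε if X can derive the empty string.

We compute FIRST(X) using the standard algorithm.
FIRST(S) = {*, +}
FIRST(X) = {*, +}
FIRST(Y) = {+}
Therefore, FIRST(X) = {*, +}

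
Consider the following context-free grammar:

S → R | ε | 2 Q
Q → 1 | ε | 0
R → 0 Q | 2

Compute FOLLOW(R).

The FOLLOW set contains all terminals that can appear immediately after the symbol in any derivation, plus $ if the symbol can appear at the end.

We compute FOLLOW(R) using the standard algorithm.
FOLLOW(S) starts with {$}.
FIRST(Q) = {0, 1, ε}
FIRST(R) = {0, 2}
FIRST(S) = {0, 2, ε}
FOLLOW(Q) = {$}
FOLLOW(R) = {$}
FOLLOW(S) = {$}
Therefore, FOLLOW(R) = {$}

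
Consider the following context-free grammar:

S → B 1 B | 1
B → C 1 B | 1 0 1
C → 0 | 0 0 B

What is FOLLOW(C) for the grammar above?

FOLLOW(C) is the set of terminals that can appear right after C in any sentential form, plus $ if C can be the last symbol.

We compute FOLLOW(C) using the standard algorithm.
FOLLOW(S) starts with {$}.
FIRST(B) = {0, 1}
FIRST(C) = {0}
FIRST(S) = {0, 1}
FOLLOW(B) = {$, 1}
FOLLOW(C) = {1}
FOLLOW(S) = {$}
Therefore, FOLLOW(C) = {1}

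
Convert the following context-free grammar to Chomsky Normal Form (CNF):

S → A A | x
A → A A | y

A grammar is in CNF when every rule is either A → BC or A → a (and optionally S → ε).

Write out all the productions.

S → x; A → y; S → A A; A → A A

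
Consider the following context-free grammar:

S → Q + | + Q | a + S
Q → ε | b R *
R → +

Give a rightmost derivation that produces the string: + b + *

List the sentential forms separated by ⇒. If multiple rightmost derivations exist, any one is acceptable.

S ⇒ + Q ⇒ + b R * ⇒ + b + *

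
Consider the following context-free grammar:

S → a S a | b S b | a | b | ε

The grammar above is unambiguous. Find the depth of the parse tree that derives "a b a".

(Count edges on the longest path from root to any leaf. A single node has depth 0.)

2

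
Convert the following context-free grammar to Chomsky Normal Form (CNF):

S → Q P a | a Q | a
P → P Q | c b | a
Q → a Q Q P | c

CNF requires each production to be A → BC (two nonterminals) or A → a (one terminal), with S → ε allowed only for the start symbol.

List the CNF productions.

TA → a; S → a; TC → c; TB → b; P → a; Q → c; S → Q X0; X0 → P TA; S → TA Q; P → P Q; P → TC TB; Q → TA X1; X1 → Q X2; X2 → Q P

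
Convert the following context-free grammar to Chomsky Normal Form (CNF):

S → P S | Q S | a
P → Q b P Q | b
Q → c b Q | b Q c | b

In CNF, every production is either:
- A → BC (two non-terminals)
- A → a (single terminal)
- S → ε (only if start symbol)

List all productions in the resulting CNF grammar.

S → a; TB → b; P → b; TC → c; Q → b; S → P S; S → Q S; P → Q X0; X0 → TB X1; X1 → P Q; Q → TC X2; X2 → TB Q; Q → TB X3; X3 → Q TC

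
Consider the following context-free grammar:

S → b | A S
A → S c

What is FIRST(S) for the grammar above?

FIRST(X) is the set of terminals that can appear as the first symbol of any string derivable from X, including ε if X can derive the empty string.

We compute FIRST(S) using the standard algorithm.
FIRST(A) = {b}
FIRST(S) = {b}
Therefore, FIRST(S) = {b}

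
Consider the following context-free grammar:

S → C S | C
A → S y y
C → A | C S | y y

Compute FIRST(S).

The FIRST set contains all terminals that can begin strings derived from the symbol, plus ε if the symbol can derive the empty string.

We compute FIRST(S) using the standard algorithm.
FIRST(A) = {y}
FIRST(C) = {y}
FIRST(S) = {y}
Therefore, FIRST(S) = {y}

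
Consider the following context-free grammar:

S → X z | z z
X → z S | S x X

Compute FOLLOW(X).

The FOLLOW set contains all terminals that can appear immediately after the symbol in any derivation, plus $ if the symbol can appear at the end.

We compute FOLLOW(X) using the standard algorithm.
FOLLOW(S) starts with {$}.
FIRST(S) = {z}
FIRST(X) = {z}
FOLLOW(S) = {$, x, z}
FOLLOW(X) = {z}
Therefore, FOLLOW(X) = {z}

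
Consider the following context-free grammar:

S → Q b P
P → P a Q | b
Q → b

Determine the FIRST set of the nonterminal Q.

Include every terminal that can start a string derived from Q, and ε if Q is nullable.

We compute FIRST(Q) using the standard algorithm.
FIRST(P) = {b}
FIRST(Q) = {b}
FIRST(S) = {b}
Therefore, FIRST(Q) = {b}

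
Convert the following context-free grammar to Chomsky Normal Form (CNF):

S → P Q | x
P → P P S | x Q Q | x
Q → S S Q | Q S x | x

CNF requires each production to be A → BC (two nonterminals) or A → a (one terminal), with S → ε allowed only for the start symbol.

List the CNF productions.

S → x; TX → x; P → x; Q → x; S → P Q; P → P X0; X0 → P S; P → TX X1; X1 → Q Q; Q → S X2; X2 → S Q; Q → Q X3; X3 → S TX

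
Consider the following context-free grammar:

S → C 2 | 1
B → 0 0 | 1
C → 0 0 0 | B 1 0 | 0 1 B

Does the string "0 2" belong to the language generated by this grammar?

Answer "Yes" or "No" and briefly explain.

No - no valid derivation exists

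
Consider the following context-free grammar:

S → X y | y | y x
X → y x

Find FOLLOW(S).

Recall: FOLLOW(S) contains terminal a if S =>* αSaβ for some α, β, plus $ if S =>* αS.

We compute FOLLOW(S) using the standard algorithm.
FOLLOW(S) starts with {$}.
FIRST(S) = {y}
FIRST(X) = {y}
FOLLOW(S) = {$}
FOLLOW(X) = {y}
Therefore, FOLLOW(S) = {$}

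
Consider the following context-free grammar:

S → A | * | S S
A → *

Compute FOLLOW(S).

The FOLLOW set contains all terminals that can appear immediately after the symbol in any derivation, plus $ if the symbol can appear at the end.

We compute FOLLOW(S) using the standard algorithm.
FOLLOW(S) starts with {$}.
FIRST(A) = {*}
FIRST(S) = {*}
FOLLOW(A) = {$, *}
FOLLOW(S) = {$, *}
Therefore, FOLLOW(S) = {$, *}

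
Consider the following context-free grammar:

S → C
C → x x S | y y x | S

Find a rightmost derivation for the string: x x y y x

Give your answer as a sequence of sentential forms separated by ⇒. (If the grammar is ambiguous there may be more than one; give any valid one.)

S ⇒ C ⇒ x x S ⇒ x x C ⇒ x x y y x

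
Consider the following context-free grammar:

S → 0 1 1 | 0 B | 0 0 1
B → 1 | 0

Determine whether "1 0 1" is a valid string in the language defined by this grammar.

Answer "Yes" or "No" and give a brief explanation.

No - no valid derivation exists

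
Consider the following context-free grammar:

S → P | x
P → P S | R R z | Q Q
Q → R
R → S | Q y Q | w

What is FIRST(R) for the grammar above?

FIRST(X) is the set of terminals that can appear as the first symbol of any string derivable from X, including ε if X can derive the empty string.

We compute FIRST(R) using the standard algorithm.
FIRST(P) = {w, x}
FIRST(Q) = {w, x}
FIRST(R) = {w, x}
FIRST(S) = {w, x}
Therefore, FIRST(R) = {w, x}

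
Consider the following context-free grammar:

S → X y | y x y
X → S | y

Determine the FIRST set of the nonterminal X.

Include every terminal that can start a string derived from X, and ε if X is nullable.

We compute FIRST(X) using the standard algorithm.
FIRST(S) = {y}
FIRST(X) = {y}
Therefore, FIRST(X) = {y}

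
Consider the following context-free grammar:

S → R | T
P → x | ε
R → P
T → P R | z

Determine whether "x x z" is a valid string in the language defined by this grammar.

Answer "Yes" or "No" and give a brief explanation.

No - no valid derivation exists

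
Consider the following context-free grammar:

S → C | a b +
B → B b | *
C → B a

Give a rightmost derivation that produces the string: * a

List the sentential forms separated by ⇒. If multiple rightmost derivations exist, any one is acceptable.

S ⇒ C ⇒ B a ⇒ * a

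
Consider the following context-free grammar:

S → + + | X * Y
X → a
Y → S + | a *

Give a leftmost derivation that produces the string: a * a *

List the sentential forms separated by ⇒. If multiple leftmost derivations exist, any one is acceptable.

S ⇒ X * Y ⇒ a * Y ⇒ a * a *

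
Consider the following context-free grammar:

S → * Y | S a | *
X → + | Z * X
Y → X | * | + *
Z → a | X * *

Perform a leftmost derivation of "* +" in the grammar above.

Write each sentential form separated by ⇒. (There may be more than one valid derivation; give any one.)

S ⇒ * Y ⇒ * X ⇒ * +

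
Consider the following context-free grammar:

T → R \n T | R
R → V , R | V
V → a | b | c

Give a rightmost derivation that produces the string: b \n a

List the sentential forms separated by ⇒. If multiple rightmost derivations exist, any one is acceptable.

T ⇒ R \n T ⇒ R \n R ⇒ R \n V ⇒ R \n a ⇒ V \n a ⇒ b \n a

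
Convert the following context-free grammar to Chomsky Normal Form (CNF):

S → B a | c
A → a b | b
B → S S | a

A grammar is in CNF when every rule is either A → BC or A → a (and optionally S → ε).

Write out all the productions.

TA → a; S → c; TB → b; A → b; B → a; S → B TA; A → TA TB; B → S S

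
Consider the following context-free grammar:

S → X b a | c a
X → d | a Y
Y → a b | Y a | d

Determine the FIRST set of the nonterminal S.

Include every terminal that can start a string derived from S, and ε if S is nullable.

We compute FIRST(S) using the standard algorithm.
FIRST(S) = {a, c, d}
FIRST(X) = {a, d}
FIRST(Y) = {a, d}
Therefore, FIRST(S) = {a, c, d}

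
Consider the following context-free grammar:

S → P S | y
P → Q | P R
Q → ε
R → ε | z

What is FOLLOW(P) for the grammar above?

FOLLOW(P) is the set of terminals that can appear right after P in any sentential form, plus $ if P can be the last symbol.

We compute FOLLOW(P) using the standard algorithm.
FOLLOW(S) starts with {$}.
FIRST(P) = {z, ε}
FIRST(Q) = {ε}
FIRST(R) = {z, ε}
FIRST(S) = {y, z}
FOLLOW(P) = {y, z}
FOLLOW(Q) = {y, z}
FOLLOW(R) = {y, z}
FOLLOW(S) = {$}
Therefore, FOLLOW(P) = {y, z}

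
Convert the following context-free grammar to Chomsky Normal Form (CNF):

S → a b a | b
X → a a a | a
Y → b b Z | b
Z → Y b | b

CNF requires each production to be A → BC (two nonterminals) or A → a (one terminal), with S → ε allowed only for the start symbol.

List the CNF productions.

TA → a; TB → b; S → b; X → a; Y → b; Z → b; S → TA X0; X0 → TB TA; X → TA X1; X1 → TA TA; Y → TB X2; X2 → TB Z; Z → Y TB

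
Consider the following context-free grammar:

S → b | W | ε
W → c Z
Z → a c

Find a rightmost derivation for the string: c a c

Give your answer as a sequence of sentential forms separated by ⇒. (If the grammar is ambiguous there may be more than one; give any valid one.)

S ⇒ W ⇒ c Z ⇒ c a c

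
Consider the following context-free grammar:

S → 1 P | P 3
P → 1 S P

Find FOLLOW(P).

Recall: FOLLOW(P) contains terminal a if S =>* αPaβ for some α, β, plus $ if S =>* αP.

We compute FOLLOW(P) using the standard algorithm.
FOLLOW(S) starts with {$}.
FIRST(P) = {1}
FIRST(S) = {1}
FOLLOW(P) = {$, 1, 3}
FOLLOW(S) = {$, 1}
Therefore, FOLLOW(P) = {$, 1, 3}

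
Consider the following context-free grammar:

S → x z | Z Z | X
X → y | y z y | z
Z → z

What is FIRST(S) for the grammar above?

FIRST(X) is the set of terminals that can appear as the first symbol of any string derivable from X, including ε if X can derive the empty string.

We compute FIRST(S) using the standard algorithm.
FIRST(S) = {x, y, z}
FIRST(X) = {y, z}
FIRST(Z) = {z}
Therefore, FIRST(S) = {x, y, z}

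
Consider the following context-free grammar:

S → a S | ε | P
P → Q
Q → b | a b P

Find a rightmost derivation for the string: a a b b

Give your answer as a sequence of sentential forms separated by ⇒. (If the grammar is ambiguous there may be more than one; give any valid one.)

S ⇒ a S ⇒ a P ⇒ a Q ⇒ a a b P ⇒ a a b Q ⇒ a a b b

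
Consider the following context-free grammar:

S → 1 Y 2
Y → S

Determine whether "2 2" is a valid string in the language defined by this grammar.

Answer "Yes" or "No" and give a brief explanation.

No - no valid derivation exists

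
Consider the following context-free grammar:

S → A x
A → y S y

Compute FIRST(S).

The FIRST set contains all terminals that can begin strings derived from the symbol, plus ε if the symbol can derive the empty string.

We compute FIRST(S) using the standard algorithm.
FIRST(A) = {y}
FIRST(S) = {y}
Therefore, FIRST(S) = {y}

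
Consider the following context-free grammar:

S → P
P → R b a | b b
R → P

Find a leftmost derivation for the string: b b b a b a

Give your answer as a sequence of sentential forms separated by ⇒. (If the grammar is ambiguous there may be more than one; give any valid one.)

S ⇒ P ⇒ R b a ⇒ P b a ⇒ R b a b a ⇒ P b a b a ⇒ b b b a b a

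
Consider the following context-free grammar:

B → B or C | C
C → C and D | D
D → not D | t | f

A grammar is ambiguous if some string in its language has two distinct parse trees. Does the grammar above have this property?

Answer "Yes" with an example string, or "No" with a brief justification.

No - the grammar is unambiguous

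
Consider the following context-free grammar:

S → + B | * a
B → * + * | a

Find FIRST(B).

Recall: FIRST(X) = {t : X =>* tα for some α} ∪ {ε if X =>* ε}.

We compute FIRST(B) using the standard algorithm.
FIRST(B) = {*, a}
FIRST(S) = {*, +}
Therefore, FIRST(B) = {*, a}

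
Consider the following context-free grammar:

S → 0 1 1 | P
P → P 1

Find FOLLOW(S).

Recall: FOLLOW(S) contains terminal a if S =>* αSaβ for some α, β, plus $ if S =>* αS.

We compute FOLLOW(S) using the standard algorithm.
FOLLOW(S) starts with {$}.
FIRST(P) = {}
FIRST(S) = {0}
FOLLOW(P) = {$, 1}
FOLLOW(S) = {$}
Therefore, FOLLOW(S) = {$}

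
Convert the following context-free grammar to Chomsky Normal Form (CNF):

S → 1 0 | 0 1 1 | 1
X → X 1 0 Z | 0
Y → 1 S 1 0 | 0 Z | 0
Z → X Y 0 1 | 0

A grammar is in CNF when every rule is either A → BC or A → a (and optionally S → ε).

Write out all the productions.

T1 → 1; T0 → 0; S → 1; X → 0; Y → 0; Z → 0; S → T1 T0; S → T0 X0; X0 → T1 T1; X → X X1; X1 → T1 X2; X2 → T0 Z; Y → T1 X3; X3 → S X4; X4 → T1 T0; Y → T0 Z; Z → X X5; X5 → Y X6; X6 → T0 T1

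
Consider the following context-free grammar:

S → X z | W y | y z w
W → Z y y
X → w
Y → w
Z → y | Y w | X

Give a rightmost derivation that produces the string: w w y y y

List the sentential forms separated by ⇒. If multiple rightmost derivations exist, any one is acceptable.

S ⇒ W y ⇒ Z y y y ⇒ Y w y y y ⇒ w w y y y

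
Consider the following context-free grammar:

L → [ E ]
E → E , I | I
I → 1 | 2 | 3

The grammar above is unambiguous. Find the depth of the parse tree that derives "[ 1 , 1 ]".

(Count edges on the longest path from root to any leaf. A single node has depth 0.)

4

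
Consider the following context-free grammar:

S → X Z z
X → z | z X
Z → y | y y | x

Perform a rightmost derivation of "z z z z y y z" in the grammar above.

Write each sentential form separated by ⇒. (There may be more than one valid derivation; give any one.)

S ⇒ X Z z ⇒ X y y z ⇒ z X y y z ⇒ z z X y y z ⇒ z z z X y y z ⇒ z z z z y y z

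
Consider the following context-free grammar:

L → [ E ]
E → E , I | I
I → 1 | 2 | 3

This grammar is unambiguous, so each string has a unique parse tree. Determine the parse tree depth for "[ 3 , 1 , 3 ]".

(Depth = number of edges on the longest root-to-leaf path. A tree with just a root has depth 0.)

5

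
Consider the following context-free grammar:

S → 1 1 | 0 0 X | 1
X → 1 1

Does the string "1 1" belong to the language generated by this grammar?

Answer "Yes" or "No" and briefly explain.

Yes - a valid derivation exists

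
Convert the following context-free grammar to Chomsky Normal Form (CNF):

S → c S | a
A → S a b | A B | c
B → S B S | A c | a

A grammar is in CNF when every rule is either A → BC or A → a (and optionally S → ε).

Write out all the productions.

TC → c; S → a; TA → a; TB → b; A → c; B → a; S → TC S; A → S X0; X0 → TA TB; A → A B; B → S X1; X1 → B S; B → A TC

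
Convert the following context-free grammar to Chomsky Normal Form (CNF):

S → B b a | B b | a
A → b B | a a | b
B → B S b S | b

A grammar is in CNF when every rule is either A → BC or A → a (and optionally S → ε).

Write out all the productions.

TB → b; TA → a; S → a; A → b; B → b; S → B X0; X0 → TB TA; S → B TB; A → TB B; A → TA TA; B → B X1; X1 → S X2; X2 → TB S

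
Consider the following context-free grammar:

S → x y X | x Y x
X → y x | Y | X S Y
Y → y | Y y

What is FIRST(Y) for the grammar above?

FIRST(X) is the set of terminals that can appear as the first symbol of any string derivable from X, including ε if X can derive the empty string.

We compute FIRST(Y) using the standard algorithm.
FIRST(S) = {x}
FIRST(X) = {y}
FIRST(Y) = {y}
Therefore, FIRST(Y) = {y}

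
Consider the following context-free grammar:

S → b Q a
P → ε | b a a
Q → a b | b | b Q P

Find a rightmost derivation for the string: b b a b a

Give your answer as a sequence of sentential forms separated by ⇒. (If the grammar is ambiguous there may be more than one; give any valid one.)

S ⇒ b Q a ⇒ b b Q P a ⇒ b b Q a ⇒ b b a b a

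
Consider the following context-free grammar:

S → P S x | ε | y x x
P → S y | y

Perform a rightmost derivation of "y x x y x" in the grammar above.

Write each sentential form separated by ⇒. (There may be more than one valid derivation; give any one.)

S ⇒ P S x ⇒ P x ⇒ S y x ⇒ y x x y x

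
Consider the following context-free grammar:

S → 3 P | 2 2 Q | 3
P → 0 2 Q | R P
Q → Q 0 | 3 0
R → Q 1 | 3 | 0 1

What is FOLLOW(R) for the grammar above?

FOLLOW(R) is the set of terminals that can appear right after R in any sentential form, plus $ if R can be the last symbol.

We compute FOLLOW(R) using the standard algorithm.
FOLLOW(S) starts with {$}.
FIRST(P) = {0, 3}
FIRST(Q) = {3}
FIRST(R) = {0, 3}
FIRST(S) = {2, 3}
FOLLOW(P) = {$}
FOLLOW(Q) = {$, 0, 1}
FOLLOW(R) = {0, 3}
FOLLOW(S) = {$}
Therefore, FOLLOW(R) = {0, 3}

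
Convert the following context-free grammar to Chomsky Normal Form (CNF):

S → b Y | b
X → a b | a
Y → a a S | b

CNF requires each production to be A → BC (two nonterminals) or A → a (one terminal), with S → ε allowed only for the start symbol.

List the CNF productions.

TB → b; S → b; TA → a; X → a; Y → b; S → TB Y; X → TA TB; Y → TA X0; X0 → TA S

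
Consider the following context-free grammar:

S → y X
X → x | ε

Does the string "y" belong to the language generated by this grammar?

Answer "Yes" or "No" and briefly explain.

Yes - a valid derivation exists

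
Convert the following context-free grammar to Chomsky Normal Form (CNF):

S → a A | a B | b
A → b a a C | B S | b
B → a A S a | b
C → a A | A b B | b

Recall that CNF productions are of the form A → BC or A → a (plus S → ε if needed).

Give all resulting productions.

TA → a; S → b; TB → b; A → b; B → b; C → b; S → TA A; S → TA B; A → TB X0; X0 → TA X1; X1 → TA C; A → B S; B → TA X2; X2 → A X3; X3 → S TA; C → TA A; C → A X4; X4 → TB B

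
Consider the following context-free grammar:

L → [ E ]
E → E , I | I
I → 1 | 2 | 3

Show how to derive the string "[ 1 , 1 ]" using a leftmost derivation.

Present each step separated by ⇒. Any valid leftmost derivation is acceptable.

L ⇒ [ E ] ⇒ [ E , I ] ⇒ [ I , I ] ⇒ [ 1 , I ] ⇒ [ 1 , 1 ]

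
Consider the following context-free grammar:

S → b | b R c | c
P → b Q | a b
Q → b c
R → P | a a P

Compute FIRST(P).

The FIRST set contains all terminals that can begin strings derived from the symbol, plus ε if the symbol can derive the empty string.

We compute FIRST(P) using the standard algorithm.
FIRST(P) = {a, b}
FIRST(Q) = {b}
FIRST(R) = {a, b}
FIRST(S) = {b, c}
Therefore, FIRST(P) = {a, b}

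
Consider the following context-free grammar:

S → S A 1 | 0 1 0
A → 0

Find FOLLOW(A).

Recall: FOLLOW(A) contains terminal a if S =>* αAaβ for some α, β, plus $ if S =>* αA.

We compute FOLLOW(A) using the standard algorithm.
FOLLOW(S) starts with {$}.
FIRST(A) = {0}
FIRST(S) = {0}
FOLLOW(A) = {1}
FOLLOW(S) = {$, 0}
Therefore, FOLLOW(A) = {1}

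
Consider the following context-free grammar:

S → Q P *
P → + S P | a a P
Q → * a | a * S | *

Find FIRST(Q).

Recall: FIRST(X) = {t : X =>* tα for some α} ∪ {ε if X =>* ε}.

We compute FIRST(Q) using the standard algorithm.
FIRST(P) = {+, a}
FIRST(Q) = {*, a}
FIRST(S) = {*, a}
Therefore, FIRST(Q) = {*, a}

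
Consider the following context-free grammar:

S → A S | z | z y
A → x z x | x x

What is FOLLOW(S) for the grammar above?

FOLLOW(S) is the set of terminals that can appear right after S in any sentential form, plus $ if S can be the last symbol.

We compute FOLLOW(S) using the standard algorithm.
FOLLOW(S) starts with {$}.
FIRST(A) = {x}
FIRST(S) = {x, z}
FOLLOW(A) = {x, z}
FOLLOW(S) = {$}
Therefore, FOLLOW(S) = {$}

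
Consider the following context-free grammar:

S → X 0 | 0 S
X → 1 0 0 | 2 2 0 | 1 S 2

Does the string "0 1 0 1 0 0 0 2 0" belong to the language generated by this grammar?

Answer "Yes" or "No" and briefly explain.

Yes - a valid derivation exists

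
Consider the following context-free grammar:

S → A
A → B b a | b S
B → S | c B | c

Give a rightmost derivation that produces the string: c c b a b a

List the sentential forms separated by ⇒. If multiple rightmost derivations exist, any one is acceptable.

S ⇒ A ⇒ B b a ⇒ S b a ⇒ A b a ⇒ B b a b a ⇒ c B b a b a ⇒ c c b a b a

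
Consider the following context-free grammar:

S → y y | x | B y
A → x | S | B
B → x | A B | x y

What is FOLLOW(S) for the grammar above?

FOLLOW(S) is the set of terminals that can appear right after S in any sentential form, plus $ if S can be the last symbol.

We compute FOLLOW(S) using the standard algorithm.
FOLLOW(S) starts with {$}.
FIRST(A) = {x, y}
FIRST(B) = {x, y}
FIRST(S) = {x, y}
FOLLOW(A) = {x, y}
FOLLOW(B) = {x, y}
FOLLOW(S) = {$, x, y}
Therefore, FOLLOW(S) = {$, x, y}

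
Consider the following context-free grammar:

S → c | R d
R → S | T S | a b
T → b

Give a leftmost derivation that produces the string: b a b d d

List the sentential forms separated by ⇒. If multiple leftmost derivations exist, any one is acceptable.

S ⇒ R d ⇒ T S d ⇒ b S d ⇒ b R d d ⇒ b a b d d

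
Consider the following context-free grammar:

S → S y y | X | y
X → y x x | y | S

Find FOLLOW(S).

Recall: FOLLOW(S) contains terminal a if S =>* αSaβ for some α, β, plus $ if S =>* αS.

We compute FOLLOW(S) using the standard algorithm.
FOLLOW(S) starts with {$}.
FIRST(S) = {y}
FIRST(X) = {y}
FOLLOW(S) = {$, y}
FOLLOW(X) = {$, y}
Therefore, FOLLOW(S) = {$, y}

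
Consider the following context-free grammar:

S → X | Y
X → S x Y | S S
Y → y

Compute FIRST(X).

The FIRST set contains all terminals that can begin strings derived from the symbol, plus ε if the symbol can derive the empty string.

We compute FIRST(X) using the standard algorithm.
FIRST(S) = {y}
FIRST(X) = {y}
FIRST(Y) = {y}
Therefore, FIRST(X) = {y}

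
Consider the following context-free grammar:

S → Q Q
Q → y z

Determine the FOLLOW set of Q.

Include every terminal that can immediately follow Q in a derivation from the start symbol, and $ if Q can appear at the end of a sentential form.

We compute FOLLOW(Q) using the standard algorithm.
FOLLOW(S) starts with {$}.
FIRST(Q) = {y}
FIRST(S) = {y}
FOLLOW(Q) = {$, y}
FOLLOW(S) = {$}
Therefore, FOLLOW(Q) = {$, y}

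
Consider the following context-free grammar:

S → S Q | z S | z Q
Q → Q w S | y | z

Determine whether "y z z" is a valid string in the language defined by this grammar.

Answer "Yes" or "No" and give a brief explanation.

No - no valid derivation exists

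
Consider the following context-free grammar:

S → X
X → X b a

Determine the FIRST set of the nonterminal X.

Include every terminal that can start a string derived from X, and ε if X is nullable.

We compute FIRST(X) using the standard algorithm.
FIRST(S) = {}
FIRST(X) = {}
Therefore, FIRST(X) = {}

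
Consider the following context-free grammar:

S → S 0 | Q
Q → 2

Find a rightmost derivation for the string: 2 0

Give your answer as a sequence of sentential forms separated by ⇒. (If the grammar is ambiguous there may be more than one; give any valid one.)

S ⇒ S 0 ⇒ Q 0 ⇒ 2 0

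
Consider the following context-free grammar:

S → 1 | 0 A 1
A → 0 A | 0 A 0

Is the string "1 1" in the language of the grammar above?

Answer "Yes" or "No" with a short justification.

No - no valid derivation exists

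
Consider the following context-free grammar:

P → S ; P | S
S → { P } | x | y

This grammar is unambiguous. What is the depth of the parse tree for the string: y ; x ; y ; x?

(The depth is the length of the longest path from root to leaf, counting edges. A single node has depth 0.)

5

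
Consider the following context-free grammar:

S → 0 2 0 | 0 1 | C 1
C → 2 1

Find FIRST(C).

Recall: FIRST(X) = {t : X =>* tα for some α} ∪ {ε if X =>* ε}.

We compute FIRST(C) using the standard algorithm.
FIRST(C) = {2}
FIRST(S) = {0, 2}
Therefore, FIRST(C) = {2}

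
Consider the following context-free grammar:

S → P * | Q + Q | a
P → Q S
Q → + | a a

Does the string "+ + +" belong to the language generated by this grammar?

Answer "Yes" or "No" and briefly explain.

Yes - a valid derivation exists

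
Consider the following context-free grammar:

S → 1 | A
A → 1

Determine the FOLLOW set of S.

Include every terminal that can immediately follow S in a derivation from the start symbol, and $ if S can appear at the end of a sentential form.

We compute FOLLOW(S) using the standard algorithm.
FOLLOW(S) starts with {$}.
FIRST(A) = {1}
FIRST(S) = {1}
FOLLOW(A) = {$}
FOLLOW(S) = {$}
Therefore, FOLLOW(S) = {$}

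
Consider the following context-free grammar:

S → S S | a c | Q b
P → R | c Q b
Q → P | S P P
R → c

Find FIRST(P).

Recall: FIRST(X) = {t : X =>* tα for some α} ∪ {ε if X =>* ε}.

We compute FIRST(P) using the standard algorithm.
FIRST(P) = {c}
FIRST(Q) = {a, c}
FIRST(R) = {c}
FIRST(S) = {a, c}
Therefore, FIRST(P) = {c}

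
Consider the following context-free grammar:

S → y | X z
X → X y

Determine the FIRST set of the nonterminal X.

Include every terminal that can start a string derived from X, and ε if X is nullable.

We compute FIRST(X) using the standard algorithm.
FIRST(S) = {y}
FIRST(X) = {}
Therefore, FIRST(X) = {}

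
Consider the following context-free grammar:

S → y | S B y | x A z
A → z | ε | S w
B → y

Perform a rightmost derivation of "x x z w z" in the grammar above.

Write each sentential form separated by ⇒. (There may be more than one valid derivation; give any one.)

S ⇒ x A z ⇒ x S w z ⇒ x x A z w z ⇒ x x z w z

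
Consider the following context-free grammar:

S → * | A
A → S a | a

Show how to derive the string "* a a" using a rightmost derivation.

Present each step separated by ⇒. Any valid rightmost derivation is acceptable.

S ⇒ A ⇒ S a ⇒ A a ⇒ S a a ⇒ * a a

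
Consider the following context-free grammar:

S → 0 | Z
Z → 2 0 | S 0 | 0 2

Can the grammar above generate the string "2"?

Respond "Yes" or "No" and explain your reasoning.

No - no valid derivation exists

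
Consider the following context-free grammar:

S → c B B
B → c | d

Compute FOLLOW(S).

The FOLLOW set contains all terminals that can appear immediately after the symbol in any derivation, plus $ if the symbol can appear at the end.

We compute FOLLOW(S) using the standard algorithm.
FOLLOW(S) starts with {$}.
FIRST(B) = {c, d}
FIRST(S) = {c}
FOLLOW(B) = {$, c, d}
FOLLOW(S) = {$}
Therefore, FOLLOW(S) = {$}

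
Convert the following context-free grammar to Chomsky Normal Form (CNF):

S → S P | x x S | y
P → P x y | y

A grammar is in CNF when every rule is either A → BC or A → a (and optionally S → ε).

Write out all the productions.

TX → x; S → y; TY → y; P → y; S → S P; S → TX X0; X0 → TX S; P → P X1; X1 → TX TY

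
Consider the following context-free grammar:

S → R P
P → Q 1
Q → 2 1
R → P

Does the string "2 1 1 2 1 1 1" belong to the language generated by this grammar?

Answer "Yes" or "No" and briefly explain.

No - no valid derivation exists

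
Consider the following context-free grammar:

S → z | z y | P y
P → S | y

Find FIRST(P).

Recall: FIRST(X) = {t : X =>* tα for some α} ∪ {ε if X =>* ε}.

We compute FIRST(P) using the standard algorithm.
FIRST(P) = {y, z}
FIRST(S) = {y, z}
Therefore, FIRST(P) = {y, z}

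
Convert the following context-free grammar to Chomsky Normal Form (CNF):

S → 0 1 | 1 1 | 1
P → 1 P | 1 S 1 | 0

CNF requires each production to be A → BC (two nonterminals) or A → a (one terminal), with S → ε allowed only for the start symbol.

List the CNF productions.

T0 → 0; T1 → 1; S → 1; P → 0; S → T0 T1; S → T1 T1; P → T1 P; P → T1 X0; X0 → S T1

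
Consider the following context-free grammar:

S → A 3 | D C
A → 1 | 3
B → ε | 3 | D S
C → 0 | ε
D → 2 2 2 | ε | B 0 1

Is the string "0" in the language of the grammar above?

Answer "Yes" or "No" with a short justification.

Yes - a valid derivation exists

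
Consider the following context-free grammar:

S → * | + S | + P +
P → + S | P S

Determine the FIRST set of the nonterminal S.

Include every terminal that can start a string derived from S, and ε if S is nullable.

We compute FIRST(S) using the standard algorithm.
FIRST(P) = {+}
FIRST(S) = {*, +}
Therefore, FIRST(S) = {*, +}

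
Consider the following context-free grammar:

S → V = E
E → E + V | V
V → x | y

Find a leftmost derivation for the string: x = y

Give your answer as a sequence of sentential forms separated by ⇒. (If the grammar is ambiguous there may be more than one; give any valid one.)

S ⇒ V = E ⇒ x = E ⇒ x = V ⇒ x = y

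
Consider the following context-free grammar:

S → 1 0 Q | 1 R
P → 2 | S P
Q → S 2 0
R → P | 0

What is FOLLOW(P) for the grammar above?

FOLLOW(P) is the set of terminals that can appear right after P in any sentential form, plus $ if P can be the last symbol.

We compute FOLLOW(P) using the standard algorithm.
FOLLOW(S) starts with {$}.
FIRST(P) = {1, 2}
FIRST(Q) = {1}
FIRST(R) = {0, 1, 2}
FIRST(S) = {1}
FOLLOW(P) = {$, 1, 2}
FOLLOW(Q) = {$, 1, 2}
FOLLOW(R) = {$, 1, 2}
FOLLOW(S) = {$, 1, 2}
Therefore, FOLLOW(P) = {$, 1, 2}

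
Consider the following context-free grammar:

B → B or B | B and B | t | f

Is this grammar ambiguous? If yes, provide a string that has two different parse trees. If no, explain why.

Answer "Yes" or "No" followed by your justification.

Yes - the string 'f and f and f or f or f' has two distinct leftmost derivations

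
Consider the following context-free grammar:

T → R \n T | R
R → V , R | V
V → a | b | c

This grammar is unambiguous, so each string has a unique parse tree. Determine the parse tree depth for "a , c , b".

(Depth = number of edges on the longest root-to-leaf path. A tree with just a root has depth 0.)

5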